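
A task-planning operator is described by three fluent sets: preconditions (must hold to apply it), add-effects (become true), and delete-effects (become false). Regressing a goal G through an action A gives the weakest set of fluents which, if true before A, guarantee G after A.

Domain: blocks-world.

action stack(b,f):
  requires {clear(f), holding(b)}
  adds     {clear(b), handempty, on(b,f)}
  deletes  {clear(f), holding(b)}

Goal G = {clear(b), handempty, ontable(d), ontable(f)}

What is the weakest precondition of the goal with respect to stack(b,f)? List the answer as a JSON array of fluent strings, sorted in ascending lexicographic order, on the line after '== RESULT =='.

Compute (G \ add) ∪ pre:
  G ∩ del = {}  (empty — regression defined)
  G \ add = {clear(b), handempty, ontable(d), ontable(f)} \ {clear(b), handempty, on(b,f)} = {ontable(d), ontable(f)}
  ∪ pre   = {ontable(d), ontable(f)} ∪ {clear(f), holding(b)}
          = {clear(f), holding(b), ontable(d), ontable(f)}

== RESULT ==
["clear(f)", "holding(b)", "ontable(d)", "ontable(f)"]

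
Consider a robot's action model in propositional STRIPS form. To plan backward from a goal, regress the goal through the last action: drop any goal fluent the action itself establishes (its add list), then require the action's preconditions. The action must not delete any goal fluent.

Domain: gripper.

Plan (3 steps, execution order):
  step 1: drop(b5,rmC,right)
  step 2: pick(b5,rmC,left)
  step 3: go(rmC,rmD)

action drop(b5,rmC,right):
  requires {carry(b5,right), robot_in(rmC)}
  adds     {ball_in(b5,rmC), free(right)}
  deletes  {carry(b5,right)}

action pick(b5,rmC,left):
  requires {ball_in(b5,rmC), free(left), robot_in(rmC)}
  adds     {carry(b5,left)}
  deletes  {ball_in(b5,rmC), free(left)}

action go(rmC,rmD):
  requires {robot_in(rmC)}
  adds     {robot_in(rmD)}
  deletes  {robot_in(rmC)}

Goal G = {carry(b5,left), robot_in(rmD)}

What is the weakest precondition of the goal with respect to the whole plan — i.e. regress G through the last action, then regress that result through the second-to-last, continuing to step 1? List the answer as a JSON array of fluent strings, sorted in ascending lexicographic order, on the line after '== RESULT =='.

Work backward from the goal:
  through step 3 (go(rmC,rmD)): drop {robot_in(rmD)}, keep {carry(b5,left)}, require {robot_in(rmC)}
    → {carry(b5,left), robot_in(rmC)}
  through step 2 (pick(b5,rmC,left)): drop {carry(b5,left)}, keep {robot_in(rmC)}, require {ball_in(b5,rmC), free(left), robot_in(rmC)}
    → {ball_in(b5,rmC), free(left), robot_in(rmC)}
  through step 1 (drop(b5,rmC,right)): drop {ball_in(b5,rmC)}, keep {free(left), robot_in(rmC)}, require {carry(b5,right), robot_in(rmC)}
    → {carry(b5,right), free(left), robot_in(rmC)}

== RESULT ==
["carry(b5,right)", "free(left)", "robot_in(rmC)"]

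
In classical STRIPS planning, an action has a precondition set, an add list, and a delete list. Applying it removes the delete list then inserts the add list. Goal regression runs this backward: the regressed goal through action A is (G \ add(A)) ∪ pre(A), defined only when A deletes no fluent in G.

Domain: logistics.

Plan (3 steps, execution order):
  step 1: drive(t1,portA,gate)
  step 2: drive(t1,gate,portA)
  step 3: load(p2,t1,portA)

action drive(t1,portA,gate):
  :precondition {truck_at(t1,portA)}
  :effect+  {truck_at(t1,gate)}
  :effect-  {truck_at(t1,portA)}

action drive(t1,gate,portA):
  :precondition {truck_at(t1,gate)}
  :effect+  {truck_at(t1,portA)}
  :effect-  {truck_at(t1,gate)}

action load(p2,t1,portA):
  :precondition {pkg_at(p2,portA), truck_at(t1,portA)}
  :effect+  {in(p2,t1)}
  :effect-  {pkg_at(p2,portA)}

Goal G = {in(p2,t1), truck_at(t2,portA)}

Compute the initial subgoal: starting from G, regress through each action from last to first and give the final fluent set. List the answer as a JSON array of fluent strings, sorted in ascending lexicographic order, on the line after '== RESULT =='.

Regress step by step:
  through step 3 (load(p2,t1,portA)): drop {in(p2,t1)}, keep {truck_at(t2,portA)}, require {pkg_at(p2,portA), truck_at(t1,portA)}
    → {pkg_at(p2,portA), truck_at(t1,portA), truck_at(t2,portA)}
  through step 2 (drive(t1,gate,portA)): drop {truck_at(t1,portA)}, keep {pkg_at(p2,portA), truck_at(t2,portA)}, require {truck_at(t1,gate)}
    → {pkg_at(p2,portA), truck_at(t1,gate), truck_at(t2,portA)}
  through step 1 (drive(t1,portA,gate)): drop {truck_at(t1,gate)}, keep {pkg_at(p2,portA), truck_at(t2,portA)}, require {truck_at(t1,portA)}
    → {pkg_at(p2,portA), truck_at(t1,portA), truck_at(t2,portA)}

== RESULT ==
["pkg_at(p2,portA)", "truck_at(t1,portA)", "truck_at(t2,portA)"]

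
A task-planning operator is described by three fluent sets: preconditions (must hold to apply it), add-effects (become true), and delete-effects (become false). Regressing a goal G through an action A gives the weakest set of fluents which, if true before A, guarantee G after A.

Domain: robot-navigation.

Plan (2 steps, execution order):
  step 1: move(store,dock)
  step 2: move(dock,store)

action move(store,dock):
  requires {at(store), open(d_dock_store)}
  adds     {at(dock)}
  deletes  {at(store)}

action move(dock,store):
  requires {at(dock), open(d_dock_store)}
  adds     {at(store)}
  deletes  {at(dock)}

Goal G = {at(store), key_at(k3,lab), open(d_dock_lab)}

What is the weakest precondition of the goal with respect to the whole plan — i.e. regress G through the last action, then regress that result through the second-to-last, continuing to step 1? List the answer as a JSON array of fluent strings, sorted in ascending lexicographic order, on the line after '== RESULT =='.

Work backward from the goal:
  through step 2 (move(dock,store)): drop {at(store)}, keep {key_at(k3,lab), open(d_dock_lab)}, require {at(dock), open(d_dock_store)}
    → {at(dock), key_at(k3,lab), open(d_dock_lab), open(d_dock_store)}
  through step 1 (move(store,dock)): drop {at(dock)}, keep {key_at(k3,lab), open(d_dock_lab), open(d_dock_store)}, require {at(store), open(d_dock_store)}
    → {at(store), key_at(k3,lab), open(d_dock_lab), open(d_dock_store)}

== RESULT ==
["at(store)", "key_at(k3,lab)", "open(d_dock_lab)", "open(d_dock_store)"]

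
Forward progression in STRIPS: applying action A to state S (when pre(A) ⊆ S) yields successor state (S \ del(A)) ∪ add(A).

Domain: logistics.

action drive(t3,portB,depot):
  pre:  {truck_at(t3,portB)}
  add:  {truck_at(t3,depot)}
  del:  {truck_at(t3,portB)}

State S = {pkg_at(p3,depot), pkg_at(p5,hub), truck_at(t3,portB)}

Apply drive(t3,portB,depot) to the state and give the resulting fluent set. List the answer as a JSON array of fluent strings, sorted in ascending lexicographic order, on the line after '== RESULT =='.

Compute (S \ del) ∪ add:
  pre ⊆ S: {truck_at(t3,portB)} ⊆ S  — applicable
  S \ del = {pkg_at(p3,depot), pkg_at(p5,hub)}
  ∪ add   = {pkg_at(p3,depot), pkg_at(p5,hub), truck_at(t3,depot)}

== RESULT ==
["pkg_at(p3,depot)", "pkg_at(p5,hub)", "truck_at(t3,depot)"]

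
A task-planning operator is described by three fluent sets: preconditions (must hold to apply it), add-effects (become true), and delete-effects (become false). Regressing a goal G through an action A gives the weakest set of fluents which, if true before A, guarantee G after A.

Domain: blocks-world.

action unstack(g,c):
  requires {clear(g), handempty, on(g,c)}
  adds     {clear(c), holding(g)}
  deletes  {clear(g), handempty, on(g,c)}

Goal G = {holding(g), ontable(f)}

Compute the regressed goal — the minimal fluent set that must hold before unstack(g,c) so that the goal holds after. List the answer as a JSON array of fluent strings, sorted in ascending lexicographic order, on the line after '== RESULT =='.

Regress:
  G ∩ del = {}  (empty — regression defined)
  G \ add = {holding(g), ontable(f)} \ {clear(c), holding(g)} = {ontable(f)}
  ∪ pre   = {ontable(f)} ∪ {clear(g), handempty, on(g,c)}
          = {clear(g), handempty, on(g,c), ontable(f)}

== RESULT ==
["clear(g)", "handempty", "on(g,c)", "ontable(f)"]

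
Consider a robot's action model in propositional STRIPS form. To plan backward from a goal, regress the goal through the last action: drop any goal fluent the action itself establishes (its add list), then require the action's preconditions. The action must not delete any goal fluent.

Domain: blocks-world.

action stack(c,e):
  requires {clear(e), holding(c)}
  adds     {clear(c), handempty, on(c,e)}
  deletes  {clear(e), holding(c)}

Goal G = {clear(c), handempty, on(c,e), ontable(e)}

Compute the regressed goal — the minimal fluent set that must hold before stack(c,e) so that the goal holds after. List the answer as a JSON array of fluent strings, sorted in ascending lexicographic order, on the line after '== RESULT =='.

Regress:
  G ∩ del = {}  (empty — regression defined)
  G \ add = {clear(c), handempty, on(c,e), ontable(e)} \ {clear(c), handempty, on(c,e)} = {ontable(e)}
  ∪ pre   = {ontable(e)} ∪ {clear(e), holding(c)}
          = {clear(e), holding(c), ontable(e)}

== RESULT ==
["clear(e)", "holding(c)", "ontable(e)"]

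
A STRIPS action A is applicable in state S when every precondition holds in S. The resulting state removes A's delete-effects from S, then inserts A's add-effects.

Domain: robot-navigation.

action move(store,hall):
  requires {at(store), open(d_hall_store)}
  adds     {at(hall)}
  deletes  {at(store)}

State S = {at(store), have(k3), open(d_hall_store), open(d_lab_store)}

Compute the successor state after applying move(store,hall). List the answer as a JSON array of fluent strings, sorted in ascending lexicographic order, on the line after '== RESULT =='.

Compute (S \ del) ∪ add:
  pre ⊆ S: {at(store), open(d_hall_store)} ⊆ S  — applicable
  S \ del = {have(k3), open(d_hall_store), open(d_lab_store)}
  ∪ add   = {at(hall), have(k3), open(d_hall_store), open(d_lab_store)}

== RESULT ==
["at(hall)", "have(k3)", "open(d_hall_store)", "open(d_lab_store)"]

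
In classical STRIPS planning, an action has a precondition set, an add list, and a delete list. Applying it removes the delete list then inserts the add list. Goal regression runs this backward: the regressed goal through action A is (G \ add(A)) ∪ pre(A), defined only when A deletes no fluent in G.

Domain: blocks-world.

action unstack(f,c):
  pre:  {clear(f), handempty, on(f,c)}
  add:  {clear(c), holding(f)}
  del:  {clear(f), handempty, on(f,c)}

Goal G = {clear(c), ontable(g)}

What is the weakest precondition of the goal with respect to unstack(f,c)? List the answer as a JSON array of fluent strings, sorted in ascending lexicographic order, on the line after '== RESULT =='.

Regress:
  G ∩ del = {}  (empty — regression defined)
  G \ add = {clear(c), ontable(g)} \ {clear(c), holding(f)} = {ontable(g)}
  ∪ pre   = {ontable(g)} ∪ {clear(f), handempty, on(f,c)}
          = {clear(f), handempty, on(f,c), ontable(g)}

== RESULT ==
["clear(f)", "handempty", "on(f,c)", "ontable(g)"]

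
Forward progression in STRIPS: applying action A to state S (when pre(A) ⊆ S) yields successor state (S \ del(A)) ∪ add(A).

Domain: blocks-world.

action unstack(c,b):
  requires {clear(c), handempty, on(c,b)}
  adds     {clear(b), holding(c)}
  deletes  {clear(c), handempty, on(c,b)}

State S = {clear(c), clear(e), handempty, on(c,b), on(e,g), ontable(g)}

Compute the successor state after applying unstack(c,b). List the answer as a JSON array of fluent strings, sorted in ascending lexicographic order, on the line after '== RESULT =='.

Progress:
  pre ⊆ S: {clear(c), handempty, on(c,b)} ⊆ S  — applicable
  S \ del = {clear(e), on(e,g), ontable(g)}
  ∪ add   = {clear(b), clear(e), holding(c), on(e,g), ontable(g)}

== RESULT ==
["clear(b)", "clear(e)", "holding(c)", "on(e,g)", "ontable(g)"]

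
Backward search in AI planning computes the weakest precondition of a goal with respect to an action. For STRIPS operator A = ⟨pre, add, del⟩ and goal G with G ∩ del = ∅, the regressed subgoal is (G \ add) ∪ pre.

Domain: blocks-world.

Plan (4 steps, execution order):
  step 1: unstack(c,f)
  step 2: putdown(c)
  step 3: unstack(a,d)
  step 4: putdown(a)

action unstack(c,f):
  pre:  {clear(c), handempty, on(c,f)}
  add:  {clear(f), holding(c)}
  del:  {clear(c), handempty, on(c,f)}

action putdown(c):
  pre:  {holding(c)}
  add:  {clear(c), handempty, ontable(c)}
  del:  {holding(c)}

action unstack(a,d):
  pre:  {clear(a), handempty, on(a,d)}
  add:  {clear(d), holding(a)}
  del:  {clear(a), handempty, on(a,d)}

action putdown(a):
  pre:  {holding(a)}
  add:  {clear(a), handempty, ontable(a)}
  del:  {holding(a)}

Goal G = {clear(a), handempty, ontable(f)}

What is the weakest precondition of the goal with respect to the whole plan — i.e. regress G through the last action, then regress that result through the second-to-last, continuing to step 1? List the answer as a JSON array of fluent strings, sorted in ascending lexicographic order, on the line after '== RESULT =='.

Work backward from the goal:
  through step 4 (putdown(a)): drop {clear(a), handempty}, keep {ontable(f)}, require {holding(a)}
    → {holding(a), ontable(f)}
  through step 3 (unstack(a,d)): drop {holding(a)}, keep {ontable(f)}, require {clear(a), handempty, on(a,d)}
    → {clear(a), handempty, on(a,d), ontable(f)}
  through step 2 (putdown(c)): drop {handempty}, keep {clear(a), on(a,d), ontable(f)}, require {holding(c)}
    → {clear(a), holding(c), on(a,d), ontable(f)}
  through step 1 (unstack(c,f)): drop {holding(c)}, keep {clear(a), on(a,d), ontable(f)}, require {clear(c), handempty, on(c,f)}
    → {clear(a), clear(c), handempty, on(a,d), on(c,f), ontable(f)}

== RESULT ==
["clear(a)", "clear(c)", "handempty", "on(a,d)", "on(c,f)", "ontable(f)"]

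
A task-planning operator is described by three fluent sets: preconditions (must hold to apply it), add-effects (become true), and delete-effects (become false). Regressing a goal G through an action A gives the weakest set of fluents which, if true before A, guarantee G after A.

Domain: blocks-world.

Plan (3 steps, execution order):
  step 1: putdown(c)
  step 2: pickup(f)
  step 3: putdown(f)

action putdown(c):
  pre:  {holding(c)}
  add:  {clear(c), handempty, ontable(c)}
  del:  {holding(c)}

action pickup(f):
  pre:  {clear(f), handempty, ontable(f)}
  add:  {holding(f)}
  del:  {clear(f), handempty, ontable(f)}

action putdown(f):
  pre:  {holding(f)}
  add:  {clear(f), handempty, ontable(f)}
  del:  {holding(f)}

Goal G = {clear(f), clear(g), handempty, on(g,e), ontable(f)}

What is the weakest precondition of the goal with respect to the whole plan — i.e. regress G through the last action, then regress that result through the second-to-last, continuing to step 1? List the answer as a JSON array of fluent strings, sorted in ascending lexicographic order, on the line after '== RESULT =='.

Regress step by step:
  through step 3 (putdown(f)): drop {clear(f), handempty, ontable(f)}, keep {clear(g), on(g,e)}, require {holding(f)}
    → {clear(g), holding(f), on(g,e)}
  through step 2 (pickup(f)): drop {holding(f)}, keep {clear(g), on(g,e)}, require {clear(f), handempty, ontable(f)}
    → {clear(f), clear(g), handempty, on(g,e), ontable(f)}
  through step 1 (putdown(c)): drop {handempty}, keep {clear(f), clear(g), on(g,e), ontable(f)}, require {holding(c)}
    → {clear(f), clear(g), holding(c), on(g,e), ontable(f)}

== RESULT ==
["clear(f)", "clear(g)", "holding(c)", "on(g,e)", "ontable(f)"]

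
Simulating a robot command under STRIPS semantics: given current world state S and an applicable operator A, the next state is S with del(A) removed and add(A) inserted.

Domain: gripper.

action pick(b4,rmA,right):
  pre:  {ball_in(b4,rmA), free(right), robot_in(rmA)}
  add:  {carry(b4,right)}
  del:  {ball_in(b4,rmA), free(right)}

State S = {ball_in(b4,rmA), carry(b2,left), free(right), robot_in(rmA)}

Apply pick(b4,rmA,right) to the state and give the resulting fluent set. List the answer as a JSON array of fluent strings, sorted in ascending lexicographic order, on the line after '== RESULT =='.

Compute (S \ del) ∪ add:
  pre ⊆ S: {ball_in(b4,rmA), free(right), robot_in(rmA)} ⊆ S  — applicable
  S \ del = {carry(b2,left), robot_in(rmA)}
  ∪ add   = {carry(b2,left), carry(b4,right), robot_in(rmA)}

== RESULT ==
["carry(b2,left)", "carry(b4,right)", "robot_in(rmA)"]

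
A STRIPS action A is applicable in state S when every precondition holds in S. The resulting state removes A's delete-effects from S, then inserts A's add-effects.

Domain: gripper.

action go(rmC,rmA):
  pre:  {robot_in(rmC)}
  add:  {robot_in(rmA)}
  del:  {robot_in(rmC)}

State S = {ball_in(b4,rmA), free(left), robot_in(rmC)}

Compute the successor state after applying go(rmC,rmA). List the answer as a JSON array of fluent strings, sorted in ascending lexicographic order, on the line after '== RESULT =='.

Progress:
  pre ⊆ S: {robot_in(rmC)} ⊆ S  — applicable
  S \ del = {ball_in(b4,rmA), free(left)}
  ∪ add   = {ball_in(b4,rmA), free(left), robot_in(rmA)}

== RESULT ==
["ball_in(b4,rmA)", "free(left)", "robot_in(rmA)"]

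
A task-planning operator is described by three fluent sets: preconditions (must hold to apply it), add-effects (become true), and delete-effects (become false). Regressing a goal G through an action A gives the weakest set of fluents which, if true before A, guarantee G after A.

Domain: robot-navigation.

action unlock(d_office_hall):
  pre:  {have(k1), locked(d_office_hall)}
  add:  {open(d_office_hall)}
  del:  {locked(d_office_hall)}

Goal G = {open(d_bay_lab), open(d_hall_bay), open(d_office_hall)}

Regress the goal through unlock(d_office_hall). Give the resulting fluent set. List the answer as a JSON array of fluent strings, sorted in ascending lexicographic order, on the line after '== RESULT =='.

Compute (G \ add) ∪ pre:
  G ∩ del = {}  (empty — regression defined)
  G \ add = {open(d_bay_lab), open(d_hall_bay), open(d_office_hall)} \ {open(d_office_hall)} = {open(d_bay_lab), open(d_hall_bay)}
  ∪ pre   = {open(d_bay_lab), open(d_hall_bay)} ∪ {have(k1), locked(d_office_hall)}
          = {have(k1), locked(d_office_hall), open(d_bay_lab), open(d_hall_bay)}

== RESULT ==
["have(k1)", "locked(d_office_hall)", "open(d_bay_lab)", "open(d_hall_bay)"]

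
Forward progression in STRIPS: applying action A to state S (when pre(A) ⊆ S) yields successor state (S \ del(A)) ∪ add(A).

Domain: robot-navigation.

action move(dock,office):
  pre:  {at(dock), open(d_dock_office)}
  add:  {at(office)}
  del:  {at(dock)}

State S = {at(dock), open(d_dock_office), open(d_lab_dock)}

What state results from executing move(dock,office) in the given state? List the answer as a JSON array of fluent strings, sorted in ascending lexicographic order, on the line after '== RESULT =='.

Progress:
  pre ⊆ S: {at(dock), open(d_dock_office)} ⊆ S  — applicable
  S \ del = {open(d_dock_office), open(d_lab_dock)}
  ∪ add   = {at(office), open(d_dock_office), open(d_lab_dock)}

== RESULT ==
["at(office)", "open(d_dock_office)", "open(d_lab_dock)"]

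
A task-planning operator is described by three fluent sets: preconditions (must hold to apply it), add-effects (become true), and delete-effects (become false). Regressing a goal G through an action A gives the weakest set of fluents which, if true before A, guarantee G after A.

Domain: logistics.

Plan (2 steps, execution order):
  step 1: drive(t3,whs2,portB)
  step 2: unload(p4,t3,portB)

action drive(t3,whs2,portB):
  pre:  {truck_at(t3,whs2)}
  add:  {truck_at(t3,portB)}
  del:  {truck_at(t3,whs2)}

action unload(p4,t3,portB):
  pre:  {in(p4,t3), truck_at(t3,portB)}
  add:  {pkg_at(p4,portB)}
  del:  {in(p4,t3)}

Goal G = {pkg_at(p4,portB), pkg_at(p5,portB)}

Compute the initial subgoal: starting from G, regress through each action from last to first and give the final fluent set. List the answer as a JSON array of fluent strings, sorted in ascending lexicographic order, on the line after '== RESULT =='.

Regress step by step:
  through step 2 (unload(p4,t3,portB)): drop {pkg_at(p4,portB)}, keep {pkg_at(p5,portB)}, require {in(p4,t3), truck_at(t3,portB)}
    → {in(p4,t3), pkg_at(p5,portB), truck_at(t3,portB)}
  through step 1 (drive(t3,whs2,portB)): drop {truck_at(t3,portB)}, keep {in(p4,t3), pkg_at(p5,portB)}, require {truck_at(t3,whs2)}
    → {in(p4,t3), pkg_at(p5,portB), truck_at(t3,whs2)}

== RESULT ==
["in(p4,t3)", "pkg_at(p5,portB)", "truck_at(t3,whs2)"]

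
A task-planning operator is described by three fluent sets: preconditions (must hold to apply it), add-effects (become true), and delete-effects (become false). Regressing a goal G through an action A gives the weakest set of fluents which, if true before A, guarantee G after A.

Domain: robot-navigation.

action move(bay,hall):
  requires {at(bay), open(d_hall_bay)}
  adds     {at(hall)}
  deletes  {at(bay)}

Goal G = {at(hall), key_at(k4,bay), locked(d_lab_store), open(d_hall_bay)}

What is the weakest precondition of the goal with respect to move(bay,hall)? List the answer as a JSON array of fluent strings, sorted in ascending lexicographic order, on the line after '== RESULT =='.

Compute (G \ add) ∪ pre:
  G ∩ del = {}  (empty — regression defined)
  G \ add = {at(hall), key_at(k4,bay), locked(d_lab_store), open(d_hall_bay)} \ {at(hall)} = {key_at(k4,bay), locked(d_lab_store), open(d_hall_bay)}
  ∪ pre   = {key_at(k4,bay), locked(d_lab_store), open(d_hall_bay)} ∪ {at(bay), open(d_hall_bay)}
          = {at(bay), key_at(k4,bay), locked(d_lab_store), open(d_hall_bay)}

== RESULT ==
["at(bay)", "key_at(k4,bay)", "locked(d_lab_store)", "open(d_hall_bay)"]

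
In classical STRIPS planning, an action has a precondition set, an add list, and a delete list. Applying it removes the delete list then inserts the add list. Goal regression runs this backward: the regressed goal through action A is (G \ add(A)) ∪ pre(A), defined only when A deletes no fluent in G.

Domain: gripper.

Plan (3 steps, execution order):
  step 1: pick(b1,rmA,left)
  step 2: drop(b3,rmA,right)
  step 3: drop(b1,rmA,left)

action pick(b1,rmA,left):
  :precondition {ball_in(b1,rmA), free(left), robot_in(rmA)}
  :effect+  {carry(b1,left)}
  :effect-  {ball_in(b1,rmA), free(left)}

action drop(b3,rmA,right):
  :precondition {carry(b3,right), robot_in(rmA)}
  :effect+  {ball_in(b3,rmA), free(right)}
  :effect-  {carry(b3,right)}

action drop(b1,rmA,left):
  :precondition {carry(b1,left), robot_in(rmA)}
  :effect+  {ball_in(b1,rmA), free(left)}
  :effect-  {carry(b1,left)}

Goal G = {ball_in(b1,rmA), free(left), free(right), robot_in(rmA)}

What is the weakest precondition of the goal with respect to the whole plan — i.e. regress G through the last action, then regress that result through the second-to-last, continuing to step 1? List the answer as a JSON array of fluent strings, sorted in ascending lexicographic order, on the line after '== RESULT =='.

Regress step by step:
  through step 3 (drop(b1,rmA,left)): drop {ball_in(b1,rmA), free(left)}, keep {free(right), robot_in(rmA)}, require {carry(b1,left), robot_in(rmA)}
    → {carry(b1,left), free(right), robot_in(rmA)}
  through step 2 (drop(b3,rmA,right)): drop {free(right)}, keep {carry(b1,left), robot_in(rmA)}, require {carry(b3,right), robot_in(rmA)}
    → {carry(b1,left), carry(b3,right), robot_in(rmA)}
  through step 1 (pick(b1,rmA,left)): drop {carry(b1,left)}, keep {carry(b3,right), robot_in(rmA)}, require {ball_in(b1,rmA), free(left), robot_in(rmA)}
    → {ball_in(b1,rmA), carry(b3,right), free(left), robot_in(rmA)}

== RESULT ==
["ball_in(b1,rmA)", "carry(b3,right)", "free(left)", "robot_in(rmA)"]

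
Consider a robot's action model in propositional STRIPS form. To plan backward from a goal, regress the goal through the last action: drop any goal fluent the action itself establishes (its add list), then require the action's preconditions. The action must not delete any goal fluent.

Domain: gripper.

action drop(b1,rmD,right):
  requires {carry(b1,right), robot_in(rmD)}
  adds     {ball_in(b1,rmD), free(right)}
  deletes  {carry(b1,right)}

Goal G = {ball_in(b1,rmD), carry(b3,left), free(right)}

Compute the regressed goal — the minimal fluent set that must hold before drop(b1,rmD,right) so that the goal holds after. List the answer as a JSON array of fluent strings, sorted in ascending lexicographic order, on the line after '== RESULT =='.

Regress:
  G ∩ del = {}  (empty — regression defined)
  G \ add = {ball_in(b1,rmD), carry(b3,left), free(right)} \ {ball_in(b1,rmD), free(right)} = {carry(b3,left)}
  ∪ pre   = {carry(b3,left)} ∪ {carry(b1,right), robot_in(rmD)}
          = {carry(b1,right), carry(b3,left), robot_in(rmD)}

== RESULT ==
["carry(b1,right)", "carry(b3,left)", "robot_in(rmD)"]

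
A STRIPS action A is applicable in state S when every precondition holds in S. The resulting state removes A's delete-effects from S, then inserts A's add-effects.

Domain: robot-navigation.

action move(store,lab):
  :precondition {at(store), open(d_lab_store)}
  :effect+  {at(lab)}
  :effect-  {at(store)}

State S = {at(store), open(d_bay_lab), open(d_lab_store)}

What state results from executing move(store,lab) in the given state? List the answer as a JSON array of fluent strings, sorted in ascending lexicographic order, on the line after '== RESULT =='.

Compute (S \ del) ∪ add:
  pre ⊆ S: {at(store), open(d_lab_store)} ⊆ S  — applicable
  S \ del = {open(d_bay_lab), open(d_lab_store)}
  ∪ add   = {at(lab), open(d_bay_lab), open(d_lab_store)}

== RESULT ==
["at(lab)", "open(d_bay_lab)", "open(d_lab_store)"]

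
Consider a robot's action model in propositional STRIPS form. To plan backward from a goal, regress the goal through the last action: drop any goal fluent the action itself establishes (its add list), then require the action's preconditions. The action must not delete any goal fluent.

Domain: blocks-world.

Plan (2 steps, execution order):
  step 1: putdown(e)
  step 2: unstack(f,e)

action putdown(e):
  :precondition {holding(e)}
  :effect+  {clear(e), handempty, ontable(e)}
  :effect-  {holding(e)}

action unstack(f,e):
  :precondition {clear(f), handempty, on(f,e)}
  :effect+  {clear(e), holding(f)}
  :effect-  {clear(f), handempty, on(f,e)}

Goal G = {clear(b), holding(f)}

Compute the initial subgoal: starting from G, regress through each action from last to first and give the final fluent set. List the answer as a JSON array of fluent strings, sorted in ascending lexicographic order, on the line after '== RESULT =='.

Work backward from the goal:
  through step 2 (unstack(f,e)): drop {holding(f)}, keep {clear(b)}, require {clear(f), handempty, on(f,e)}
    → {clear(b), clear(f), handempty, on(f,e)}
  through step 1 (putdown(e)): drop {handempty}, keep {clear(b), clear(f), on(f,e)}, require {holding(e)}
    → {clear(b), clear(f), holding(e), on(f,e)}

== RESULT ==
["clear(b)", "clear(f)", "holding(e)", "on(f,e)"]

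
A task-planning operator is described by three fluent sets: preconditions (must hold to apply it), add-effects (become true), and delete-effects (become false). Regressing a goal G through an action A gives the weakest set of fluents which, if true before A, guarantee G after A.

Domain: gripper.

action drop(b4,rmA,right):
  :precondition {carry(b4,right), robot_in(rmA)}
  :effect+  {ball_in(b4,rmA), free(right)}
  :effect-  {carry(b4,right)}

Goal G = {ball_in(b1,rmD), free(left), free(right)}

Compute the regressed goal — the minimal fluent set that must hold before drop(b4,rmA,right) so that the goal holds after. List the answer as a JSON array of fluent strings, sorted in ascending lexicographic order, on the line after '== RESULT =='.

Regress:
  G ∩ del = {}  (empty — regression defined)
  G \ add = {ball_in(b1,rmD), free(left), free(right)} \ {ball_in(b4,rmA), free(right)} = {ball_in(b1,rmD), free(left)}
  ∪ pre   = {ball_in(b1,rmD), free(left)} ∪ {carry(b4,right), robot_in(rmA)}
          = {ball_in(b1,rmD), carry(b4,right), free(left), robot_in(rmA)}

== RESULT ==
["ball_in(b1,rmD)", "carry(b4,right)", "free(left)", "robot_in(rmA)"]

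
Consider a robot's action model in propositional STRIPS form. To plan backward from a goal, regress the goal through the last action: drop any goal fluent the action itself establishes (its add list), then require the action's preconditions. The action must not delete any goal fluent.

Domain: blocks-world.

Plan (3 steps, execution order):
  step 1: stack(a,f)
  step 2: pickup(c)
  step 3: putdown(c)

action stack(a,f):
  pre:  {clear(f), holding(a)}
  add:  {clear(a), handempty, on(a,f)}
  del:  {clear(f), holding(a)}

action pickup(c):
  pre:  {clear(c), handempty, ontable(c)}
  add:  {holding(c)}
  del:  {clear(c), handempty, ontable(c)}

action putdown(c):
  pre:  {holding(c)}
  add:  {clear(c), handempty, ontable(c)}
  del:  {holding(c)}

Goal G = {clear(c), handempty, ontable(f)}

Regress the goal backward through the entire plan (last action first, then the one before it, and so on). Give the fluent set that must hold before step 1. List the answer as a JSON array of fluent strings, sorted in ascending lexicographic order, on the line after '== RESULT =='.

Work backward from the goal:
  through step 3 (putdown(c)): drop {clear(c), handempty}, keep {ontable(f)}, require {holding(c)}
    → {holding(c), ontable(f)}
  through step 2 (pickup(c)): drop {holding(c)}, keep {ontable(f)}, require {clear(c), handempty, ontable(c)}
    → {clear(c), handempty, ontable(c), ontable(f)}
  through step 1 (stack(a,f)): drop {handempty}, keep {clear(c), ontable(c), ontable(f)}, require {clear(f), holding(a)}
    → {clear(c), clear(f), holding(a), ontable(c), ontable(f)}

== RESULT ==
["clear(c)", "clear(f)", "holding(a)", "ontable(c)", "ontable(f)"]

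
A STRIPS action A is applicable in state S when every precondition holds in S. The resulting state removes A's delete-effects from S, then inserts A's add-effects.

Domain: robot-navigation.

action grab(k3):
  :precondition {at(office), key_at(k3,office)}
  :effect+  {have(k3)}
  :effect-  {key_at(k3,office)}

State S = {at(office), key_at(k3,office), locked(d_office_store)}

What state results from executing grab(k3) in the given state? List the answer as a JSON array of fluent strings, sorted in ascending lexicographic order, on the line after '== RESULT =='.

Compute (S \ del) ∪ add:
  pre ⊆ S: {at(office), key_at(k3,office)} ⊆ S  — applicable
  S \ del = {at(office), locked(d_office_store)}
  ∪ add   = {at(office), have(k3), locked(d_office_store)}

== RESULT ==
["at(office)", "have(k3)", "locked(d_office_store)"]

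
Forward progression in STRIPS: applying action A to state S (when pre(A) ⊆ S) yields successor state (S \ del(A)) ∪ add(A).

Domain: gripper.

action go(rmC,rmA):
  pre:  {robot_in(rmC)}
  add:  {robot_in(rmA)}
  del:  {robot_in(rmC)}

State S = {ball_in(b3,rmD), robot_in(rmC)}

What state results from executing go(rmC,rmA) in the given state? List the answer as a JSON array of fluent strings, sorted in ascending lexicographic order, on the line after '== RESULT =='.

Compute (S \ del) ∪ add:
  pre ⊆ S: {robot_in(rmC)} ⊆ S  — applicable
  S \ del = {ball_in(b3,rmD)}
  ∪ add   = {ball_in(b3,rmD), robot_in(rmA)}

== RESULT ==
["ball_in(b3,rmD)", "robot_in(rmA)"]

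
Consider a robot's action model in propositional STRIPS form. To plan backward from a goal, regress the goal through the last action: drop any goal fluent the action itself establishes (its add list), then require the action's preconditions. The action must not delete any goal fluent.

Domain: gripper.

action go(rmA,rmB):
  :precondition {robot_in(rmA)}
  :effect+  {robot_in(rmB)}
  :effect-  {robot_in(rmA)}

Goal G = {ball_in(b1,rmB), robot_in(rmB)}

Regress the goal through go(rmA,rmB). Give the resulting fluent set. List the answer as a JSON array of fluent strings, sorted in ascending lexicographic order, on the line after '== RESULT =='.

Regress:
  G ∩ del = {}  (empty — regression defined)
  G \ add = {ball_in(b1,rmB), robot_in(rmB)} \ {robot_in(rmB)} = {ball_in(b1,rmB)}
  ∪ pre   = {ball_in(b1,rmB)} ∪ {robot_in(rmA)}
          = {ball_in(b1,rmB), robot_in(rmA)}

== RESULT ==
["ball_in(b1,rmB)", "robot_in(rmA)"]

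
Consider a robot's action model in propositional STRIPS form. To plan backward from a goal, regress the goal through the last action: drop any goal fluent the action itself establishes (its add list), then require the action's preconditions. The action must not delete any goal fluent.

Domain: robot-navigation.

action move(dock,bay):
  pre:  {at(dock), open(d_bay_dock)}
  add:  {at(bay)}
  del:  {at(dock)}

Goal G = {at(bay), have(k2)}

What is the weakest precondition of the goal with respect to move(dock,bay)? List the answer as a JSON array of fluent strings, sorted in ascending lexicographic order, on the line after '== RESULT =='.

Compute (G \ add) ∪ pre:
  G ∩ del = {}  (empty — regression defined)
  G \ add = {at(bay), have(k2)} \ {at(bay)} = {have(k2)}
  ∪ pre   = {have(k2)} ∪ {at(dock), open(d_bay_dock)}
          = {at(dock), have(k2), open(d_bay_dock)}

== RESULT ==
["at(dock)", "have(k2)", "open(d_bay_dock)"]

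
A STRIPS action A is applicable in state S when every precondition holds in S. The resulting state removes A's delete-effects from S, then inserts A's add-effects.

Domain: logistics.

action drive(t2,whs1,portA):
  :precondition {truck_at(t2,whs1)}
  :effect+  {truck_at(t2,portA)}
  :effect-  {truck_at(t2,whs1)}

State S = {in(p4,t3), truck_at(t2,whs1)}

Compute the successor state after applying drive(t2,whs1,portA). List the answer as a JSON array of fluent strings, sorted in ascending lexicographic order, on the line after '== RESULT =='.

Progress:
  pre ⊆ S: {truck_at(t2,whs1)} ⊆ S  — applicable
  S \ del = {in(p4,t3)}
  ∪ add   = {in(p4,t3), truck_at(t2,portA)}

== RESULT ==
["in(p4,t3)", "truck_at(t2,portA)"]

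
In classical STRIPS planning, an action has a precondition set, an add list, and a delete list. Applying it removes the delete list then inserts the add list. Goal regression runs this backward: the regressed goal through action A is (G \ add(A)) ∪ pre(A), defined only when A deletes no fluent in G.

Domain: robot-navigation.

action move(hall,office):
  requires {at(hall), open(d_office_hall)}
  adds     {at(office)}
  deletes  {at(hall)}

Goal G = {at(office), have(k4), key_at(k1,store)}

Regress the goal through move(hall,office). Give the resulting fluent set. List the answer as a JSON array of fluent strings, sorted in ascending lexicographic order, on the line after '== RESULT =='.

Compute (G \ add) ∪ pre:
  G ∩ del = {}  (empty — regression defined)
  G \ add = {at(office), have(k4), key_at(k1,store)} \ {at(office)} = {have(k4), key_at(k1,store)}
  ∪ pre   = {have(k4), key_at(k1,store)} ∪ {at(hall), open(d_office_hall)}
          = {at(hall), have(k4), key_at(k1,store), open(d_office_hall)}

== RESULT ==
["at(hall)", "have(k4)", "key_at(k1,store)", "open(d_office_hall)"]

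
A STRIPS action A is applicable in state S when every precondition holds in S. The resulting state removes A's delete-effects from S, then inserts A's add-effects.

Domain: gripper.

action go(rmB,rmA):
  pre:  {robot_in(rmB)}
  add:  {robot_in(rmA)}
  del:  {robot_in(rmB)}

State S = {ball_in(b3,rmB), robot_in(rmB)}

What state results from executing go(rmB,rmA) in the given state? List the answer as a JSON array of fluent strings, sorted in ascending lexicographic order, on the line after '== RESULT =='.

Progress:
  pre ⊆ S: {robot_in(rmB)} ⊆ S  — applicable
  S \ del = {ball_in(b3,rmB)}
  ∪ add   = {ball_in(b3,rmB), robot_in(rmA)}

== RESULT ==
["ball_in(b3,rmB)", "robot_in(rmA)"]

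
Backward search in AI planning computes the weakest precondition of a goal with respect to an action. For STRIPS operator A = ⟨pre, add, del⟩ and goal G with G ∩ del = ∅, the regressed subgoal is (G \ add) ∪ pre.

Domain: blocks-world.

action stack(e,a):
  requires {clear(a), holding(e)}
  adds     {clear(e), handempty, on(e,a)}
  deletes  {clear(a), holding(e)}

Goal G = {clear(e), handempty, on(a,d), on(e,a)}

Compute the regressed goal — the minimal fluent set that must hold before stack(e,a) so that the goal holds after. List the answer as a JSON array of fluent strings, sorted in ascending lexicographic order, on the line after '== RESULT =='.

Regress:
  G ∩ del = {}  (empty — regression defined)
  G \ add = {clear(e), handempty, on(a,d), on(e,a)} \ {clear(e), handempty, on(e,a)} = {on(a,d)}
  ∪ pre   = {on(a,d)} ∪ {clear(a), holding(e)}
          = {clear(a), holding(e), on(a,d)}

== RESULT ==
["clear(a)", "holding(e)", "on(a,d)"]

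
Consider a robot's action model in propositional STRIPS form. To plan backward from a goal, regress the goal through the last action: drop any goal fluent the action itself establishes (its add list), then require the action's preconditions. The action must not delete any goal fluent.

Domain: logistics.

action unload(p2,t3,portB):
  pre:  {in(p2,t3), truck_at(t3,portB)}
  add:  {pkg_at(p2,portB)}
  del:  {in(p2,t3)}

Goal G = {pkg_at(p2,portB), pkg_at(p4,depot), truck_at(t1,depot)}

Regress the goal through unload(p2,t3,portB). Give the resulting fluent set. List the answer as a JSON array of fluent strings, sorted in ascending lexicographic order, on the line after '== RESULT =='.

Compute (G \ add) ∪ pre:
  G ∩ del = {}  (empty — regression defined)
  G \ add = {pkg_at(p2,portB), pkg_at(p4,depot), truck_at(t1,depot)} \ {pkg_at(p2,portB)} = {pkg_at(p4,depot), truck_at(t1,depot)}
  ∪ pre   = {pkg_at(p4,depot), truck_at(t1,depot)} ∪ {in(p2,t3), truck_at(t3,portB)}
          = {in(p2,t3), pkg_at(p4,depot), truck_at(t1,depot), truck_at(t3,portB)}

== RESULT ==
["in(p2,t3)", "pkg_at(p4,depot)", "truck_at(t1,depot)", "truck_at(t3,portB)"]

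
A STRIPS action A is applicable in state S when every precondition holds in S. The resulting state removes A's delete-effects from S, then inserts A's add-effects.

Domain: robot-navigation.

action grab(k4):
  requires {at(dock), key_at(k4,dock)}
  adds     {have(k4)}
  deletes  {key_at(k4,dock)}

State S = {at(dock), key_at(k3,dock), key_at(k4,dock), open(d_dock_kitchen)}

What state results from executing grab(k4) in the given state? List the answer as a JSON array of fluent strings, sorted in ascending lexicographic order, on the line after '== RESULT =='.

Compute (S \ del) ∪ add:
  pre ⊆ S: {at(dock), key_at(k4,dock)} ⊆ S  — applicable
  S \ del = {at(dock), key_at(k3,dock), open(d_dock_kitchen)}
  ∪ add   = {at(dock), have(k4), key_at(k3,dock), open(d_dock_kitchen)}

== RESULT ==
["at(dock)", "have(k4)", "key_at(k3,dock)", "open(d_dock_kitchen)"]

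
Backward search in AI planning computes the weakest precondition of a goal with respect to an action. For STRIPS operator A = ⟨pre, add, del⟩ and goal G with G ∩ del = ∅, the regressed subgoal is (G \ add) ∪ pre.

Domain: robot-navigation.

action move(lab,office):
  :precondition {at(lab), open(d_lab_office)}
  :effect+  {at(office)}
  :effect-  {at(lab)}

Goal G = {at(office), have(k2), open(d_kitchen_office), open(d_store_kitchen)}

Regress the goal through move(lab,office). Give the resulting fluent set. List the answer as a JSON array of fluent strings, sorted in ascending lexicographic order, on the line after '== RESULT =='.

Regress:
  G ∩ del = {}  (empty — regression defined)
  G \ add = {at(office), have(k2), open(d_kitchen_office), open(d_store_kitchen)} \ {at(office)} = {have(k2), open(d_kitchen_office), open(d_store_kitchen)}
  ∪ pre   = {have(k2), open(d_kitchen_office), open(d_store_kitchen)} ∪ {at(lab), open(d_lab_office)}
          = {at(lab), have(k2), open(d_kitchen_office), open(d_lab_office), open(d_store_kitchen)}

== RESULT ==
["at(lab)", "have(k2)", "open(d_kitchen_office)", "open(d_lab_office)", "open(d_store_kitchen)"]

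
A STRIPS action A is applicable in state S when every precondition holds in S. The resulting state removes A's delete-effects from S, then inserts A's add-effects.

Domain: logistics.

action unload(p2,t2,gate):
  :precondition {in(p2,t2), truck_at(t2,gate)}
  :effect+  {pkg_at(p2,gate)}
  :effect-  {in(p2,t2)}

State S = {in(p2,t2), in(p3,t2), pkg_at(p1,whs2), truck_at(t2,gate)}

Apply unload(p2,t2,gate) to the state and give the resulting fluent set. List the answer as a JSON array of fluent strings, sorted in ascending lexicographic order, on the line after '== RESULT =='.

Progress:
  pre ⊆ S: {in(p2,t2), truck_at(t2,gate)} ⊆ S  — applicable
  S \ del = {in(p3,t2), pkg_at(p1,whs2), truck_at(t2,gate)}
  ∪ add   = {in(p3,t2), pkg_at(p1,whs2), pkg_at(p2,gate), truck_at(t2,gate)}

== RESULT ==
["in(p3,t2)", "pkg_at(p1,whs2)", "pkg_at(p2,gate)", "truck_at(t2,gate)"]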